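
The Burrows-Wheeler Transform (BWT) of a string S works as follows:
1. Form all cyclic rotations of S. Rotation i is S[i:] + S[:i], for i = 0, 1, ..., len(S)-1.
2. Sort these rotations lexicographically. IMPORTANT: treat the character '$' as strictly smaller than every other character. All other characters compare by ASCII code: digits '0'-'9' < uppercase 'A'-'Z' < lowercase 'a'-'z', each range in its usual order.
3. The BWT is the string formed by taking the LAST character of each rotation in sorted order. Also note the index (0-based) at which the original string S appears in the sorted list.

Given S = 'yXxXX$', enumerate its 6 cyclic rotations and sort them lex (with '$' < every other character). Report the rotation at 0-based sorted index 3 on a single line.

Answer: XxXX$y

Derivation:
All 6 rotations (rotation i = S[i:]+S[:i]):
  rot[0] = yXxXX$
  rot[1] = XxXX$y
  rot[2] = xXX$yX
  rot[3] = XX$yXx
  rot[4] = X$yXxX
  rot[5] = $yXxXX
Sorted (with $ < everything):
  sorted[0] = $yXxXX
  sorted[1] = X$yXxX
  sorted[2] = XX$yXx
  sorted[3] = XxXX$y
  sorted[4] = xXX$yX
  sorted[5] = yXxXX$
sorted[3] = XxXX$y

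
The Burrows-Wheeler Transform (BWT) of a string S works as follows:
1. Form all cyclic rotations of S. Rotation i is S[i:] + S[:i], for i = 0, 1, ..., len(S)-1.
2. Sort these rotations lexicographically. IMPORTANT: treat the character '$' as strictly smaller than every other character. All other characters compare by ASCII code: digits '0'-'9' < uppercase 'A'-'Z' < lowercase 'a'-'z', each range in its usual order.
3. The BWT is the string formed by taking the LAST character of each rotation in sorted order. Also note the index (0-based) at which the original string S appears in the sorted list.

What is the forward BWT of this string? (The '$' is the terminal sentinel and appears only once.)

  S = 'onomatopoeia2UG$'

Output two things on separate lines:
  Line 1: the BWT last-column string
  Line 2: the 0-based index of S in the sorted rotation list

Answer: GaU2imoeoopn$toa
12

Derivation:
All 16 rotations (rotation i = S[i:]+S[:i]):
  rot[0] = onomatopoeia2UG$
  rot[1] = nomatopoeia2UG$o
  rot[2] = omatopoeia2UG$on
  rot[3] = matopoeia2UG$ono
  rot[4] = atopoeia2UG$onom
  rot[5] = topoeia2UG$onoma
  rot[6] = opoeia2UG$onomat
  rot[7] = poeia2UG$onomato
  rot[8] = oeia2UG$onomatop
  rot[9] = eia2UG$onomatopo
  rot[10] = ia2UG$onomatopoe
  rot[11] = a2UG$onomatopoei
  rot[12] = 2UG$onomatopoeia
  rot[13] = UG$onomatopoeia2
  rot[14] = G$onomatopoeia2U
  rot[15] = $onomatopoeia2UG
Sorted (with $ < everything):
  sorted[0] = $onomatopoeia2UG  (last char: 'G')
  sorted[1] = 2UG$onomatopoeia  (last char: 'a')
  sorted[2] = G$onomatopoeia2U  (last char: 'U')
  sorted[3] = UG$onomatopoeia2  (last char: '2')
  sorted[4] = a2UG$onomatopoei  (last char: 'i')
  sorted[5] = atopoeia2UG$onom  (last char: 'm')
  sorted[6] = eia2UG$onomatopo  (last char: 'o')
  sorted[7] = ia2UG$onomatopoe  (last char: 'e')
  sorted[8] = matopoeia2UG$ono  (last char: 'o')
  sorted[9] = nomatopoeia2UG$o  (last char: 'o')
  sorted[10] = oeia2UG$onomatop  (last char: 'p')
  sorted[11] = omatopoeia2UG$on  (last char: 'n')
  sorted[12] = onomatopoeia2UG$  (last char: '$')
  sorted[13] = opoeia2UG$onomat  (last char: 't')
  sorted[14] = poeia2UG$onomato  (last char: 'o')
  sorted[15] = topoeia2UG$onoma  (last char: 'a')
Last column: GaU2imoeoopn$toa
Original string S is at sorted index 12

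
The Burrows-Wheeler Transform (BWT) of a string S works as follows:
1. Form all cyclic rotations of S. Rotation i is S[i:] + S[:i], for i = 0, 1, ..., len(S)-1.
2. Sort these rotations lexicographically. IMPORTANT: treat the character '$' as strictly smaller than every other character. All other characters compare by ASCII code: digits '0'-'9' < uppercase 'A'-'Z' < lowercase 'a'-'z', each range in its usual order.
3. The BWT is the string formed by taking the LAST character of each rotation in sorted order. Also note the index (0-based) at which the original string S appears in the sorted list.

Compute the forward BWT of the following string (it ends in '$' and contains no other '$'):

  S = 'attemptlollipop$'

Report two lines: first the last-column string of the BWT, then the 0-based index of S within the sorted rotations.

Answer: p$tllotelpoimtpa
1

Derivation:
All 16 rotations (rotation i = S[i:]+S[:i]):
  rot[0] = attemptlollipop$
  rot[1] = ttemptlollipop$a
  rot[2] = temptlollipop$at
  rot[3] = emptlollipop$att
  rot[4] = mptlollipop$atte
  rot[5] = ptlollipop$attem
  rot[6] = tlollipop$attemp
  rot[7] = lollipop$attempt
  rot[8] = ollipop$attemptl
  rot[9] = llipop$attemptlo
  rot[10] = lipop$attemptlol
  rot[11] = ipop$attemptloll
  rot[12] = pop$attemptlolli
  rot[13] = op$attemptlollip
  rot[14] = p$attemptlollipo
  rot[15] = $attemptlollipop
Sorted (with $ < everything):
  sorted[0] = $attemptlollipop  (last char: 'p')
  sorted[1] = attemptlollipop$  (last char: '$')
  sorted[2] = emptlollipop$att  (last char: 't')
  sorted[3] = ipop$attemptloll  (last char: 'l')
  sorted[4] = lipop$attemptlol  (last char: 'l')
  sorted[5] = llipop$attemptlo  (last char: 'o')
  sorted[6] = lollipop$attempt  (last char: 't')
  sorted[7] = mptlollipop$atte  (last char: 'e')
  sorted[8] = ollipop$attemptl  (last char: 'l')
  sorted[9] = op$attemptlollip  (last char: 'p')
  sorted[10] = p$attemptlollipo  (last char: 'o')
  sorted[11] = pop$attemptlolli  (last char: 'i')
  sorted[12] = ptlollipop$attem  (last char: 'm')
  sorted[13] = temptlollipop$at  (last char: 't')
  sorted[14] = tlollipop$attemp  (last char: 'p')
  sorted[15] = ttemptlollipop$a  (last char: 'a')
Last column: p$tllotelpoimtpa
Original string S is at sorted index 1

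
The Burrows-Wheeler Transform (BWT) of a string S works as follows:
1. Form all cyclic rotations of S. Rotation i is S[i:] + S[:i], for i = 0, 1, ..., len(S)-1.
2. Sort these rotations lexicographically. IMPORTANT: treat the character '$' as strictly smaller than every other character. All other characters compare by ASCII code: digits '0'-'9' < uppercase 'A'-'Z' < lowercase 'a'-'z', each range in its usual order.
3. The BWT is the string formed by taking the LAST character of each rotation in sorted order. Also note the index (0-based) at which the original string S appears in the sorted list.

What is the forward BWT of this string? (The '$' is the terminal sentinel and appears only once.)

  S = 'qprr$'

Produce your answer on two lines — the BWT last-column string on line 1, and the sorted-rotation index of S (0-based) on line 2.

All 5 rotations (rotation i = S[i:]+S[:i]):
  rot[0] = qprr$
  rot[1] = prr$q
  rot[2] = rr$qp
  rot[3] = r$qpr
  rot[4] = $qprr
Sorted (with $ < everything):
  sorted[0] = $qprr  (last char: 'r')
  sorted[1] = prr$q  (last char: 'q')
  sorted[2] = qprr$  (last char: '$')
  sorted[3] = r$qpr  (last char: 'r')
  sorted[4] = rr$qp  (last char: 'p')
Last column: rq$rp
Original string S is at sorted index 2

Answer: rq$rp
2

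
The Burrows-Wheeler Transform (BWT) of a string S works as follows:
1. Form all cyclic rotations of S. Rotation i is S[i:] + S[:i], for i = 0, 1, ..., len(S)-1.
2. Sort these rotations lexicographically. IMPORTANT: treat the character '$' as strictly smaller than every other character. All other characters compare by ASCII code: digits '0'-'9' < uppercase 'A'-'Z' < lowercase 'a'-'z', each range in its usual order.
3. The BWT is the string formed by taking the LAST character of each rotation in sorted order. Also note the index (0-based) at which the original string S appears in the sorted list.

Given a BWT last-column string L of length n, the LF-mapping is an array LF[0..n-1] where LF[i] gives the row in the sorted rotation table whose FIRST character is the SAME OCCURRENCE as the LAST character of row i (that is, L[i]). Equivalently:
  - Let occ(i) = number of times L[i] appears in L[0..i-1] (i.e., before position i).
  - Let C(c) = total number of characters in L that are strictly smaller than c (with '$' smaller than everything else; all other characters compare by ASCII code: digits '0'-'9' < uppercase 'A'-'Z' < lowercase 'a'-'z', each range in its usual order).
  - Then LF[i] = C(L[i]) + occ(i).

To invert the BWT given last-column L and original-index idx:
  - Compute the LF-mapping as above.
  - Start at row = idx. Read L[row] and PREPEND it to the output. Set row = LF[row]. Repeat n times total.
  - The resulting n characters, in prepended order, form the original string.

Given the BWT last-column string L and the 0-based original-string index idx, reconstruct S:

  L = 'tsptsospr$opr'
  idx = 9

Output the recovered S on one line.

LF mapping: 11 8 3 12 9 1 10 4 6 0 2 5 7
Walk LF starting at row 9, prepending L[row]:
  step 1: row=9, L[9]='$', prepend. Next row=LF[9]=0
  step 2: row=0, L[0]='t', prepend. Next row=LF[0]=11
  step 3: row=11, L[11]='p', prepend. Next row=LF[11]=5
  step 4: row=5, L[5]='o', prepend. Next row=LF[5]=1
  step 5: row=1, L[1]='s', prepend. Next row=LF[1]=8
  step 6: row=8, L[8]='r', prepend. Next row=LF[8]=6
  step 7: row=6, L[6]='s', prepend. Next row=LF[6]=10
  step 8: row=10, L[10]='o', prepend. Next row=LF[10]=2
  step 9: row=2, L[2]='p', prepend. Next row=LF[2]=3
  step 10: row=3, L[3]='t', prepend. Next row=LF[3]=12
  step 11: row=12, L[12]='r', prepend. Next row=LF[12]=7
  step 12: row=7, L[7]='p', prepend. Next row=LF[7]=4
  step 13: row=4, L[4]='s', prepend. Next row=LF[4]=9
Reversed output: sprtposrsopt$

Answer: sprtposrsopt$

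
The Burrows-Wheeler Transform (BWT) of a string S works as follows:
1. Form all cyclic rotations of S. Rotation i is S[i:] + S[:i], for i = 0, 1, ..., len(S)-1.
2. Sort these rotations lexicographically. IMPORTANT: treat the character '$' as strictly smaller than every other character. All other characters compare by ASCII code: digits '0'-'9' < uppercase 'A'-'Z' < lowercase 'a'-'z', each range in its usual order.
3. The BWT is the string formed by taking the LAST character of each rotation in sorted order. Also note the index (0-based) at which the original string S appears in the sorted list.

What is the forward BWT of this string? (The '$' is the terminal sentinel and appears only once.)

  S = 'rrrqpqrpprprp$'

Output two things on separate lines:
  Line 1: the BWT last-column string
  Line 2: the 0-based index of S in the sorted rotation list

Answer: prrqrprppqprr$
13

Derivation:
All 14 rotations (rotation i = S[i:]+S[:i]):
  rot[0] = rrrqpqrpprprp$
  rot[1] = rrqpqrpprprp$r
  rot[2] = rqpqrpprprp$rr
  rot[3] = qpqrpprprp$rrr
  rot[4] = pqrpprprp$rrrq
  rot[5] = qrpprprp$rrrqp
  rot[6] = rpprprp$rrrqpq
  rot[7] = pprprp$rrrqpqr
  rot[8] = prprp$rrrqpqrp
  rot[9] = rprp$rrrqpqrpp
  rot[10] = prp$rrrqpqrppr
  rot[11] = rp$rrrqpqrpprp
  rot[12] = p$rrrqpqrpprpr
  rot[13] = $rrrqpqrpprprp
Sorted (with $ < everything):
  sorted[0] = $rrrqpqrpprprp  (last char: 'p')
  sorted[1] = p$rrrqpqrpprpr  (last char: 'r')
  sorted[2] = pprprp$rrrqpqr  (last char: 'r')
  sorted[3] = pqrpprprp$rrrq  (last char: 'q')
  sorted[4] = prp$rrrqpqrppr  (last char: 'r')
  sorted[5] = prprp$rrrqpqrp  (last char: 'p')
  sorted[6] = qpqrpprprp$rrr  (last char: 'r')
  sorted[7] = qrpprprp$rrrqp  (last char: 'p')
  sorted[8] = rp$rrrqpqrpprp  (last char: 'p')
  sorted[9] = rpprprp$rrrqpq  (last char: 'q')
  sorted[10] = rprp$rrrqpqrpp  (last char: 'p')
  sorted[11] = rqpqrpprprp$rr  (last char: 'r')
  sorted[12] = rrqpqrpprprp$r  (last char: 'r')
  sorted[13] = rrrqpqrpprprp$  (last char: '$')
Last column: prrqrprppqprr$
Original string S is at sorted index 13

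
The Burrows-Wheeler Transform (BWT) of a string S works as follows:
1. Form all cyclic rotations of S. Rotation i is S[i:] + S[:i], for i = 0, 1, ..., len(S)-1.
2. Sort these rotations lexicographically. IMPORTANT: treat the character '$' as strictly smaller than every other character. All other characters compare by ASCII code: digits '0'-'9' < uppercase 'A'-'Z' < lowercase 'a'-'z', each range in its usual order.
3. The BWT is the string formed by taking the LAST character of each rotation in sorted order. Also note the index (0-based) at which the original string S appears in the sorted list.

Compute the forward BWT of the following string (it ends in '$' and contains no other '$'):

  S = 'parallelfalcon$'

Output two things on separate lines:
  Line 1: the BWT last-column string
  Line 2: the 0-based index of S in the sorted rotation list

All 15 rotations (rotation i = S[i:]+S[:i]):
  rot[0] = parallelfalcon$
  rot[1] = arallelfalcon$p
  rot[2] = rallelfalcon$pa
  rot[3] = allelfalcon$par
  rot[4] = llelfalcon$para
  rot[5] = lelfalcon$paral
  rot[6] = elfalcon$parall
  rot[7] = lfalcon$paralle
  rot[8] = falcon$parallel
  rot[9] = alcon$parallelf
  rot[10] = lcon$parallelfa
  rot[11] = con$parallelfal
  rot[12] = on$parallelfalc
  rot[13] = n$parallelfalco
  rot[14] = $parallelfalcon
Sorted (with $ < everything):
  sorted[0] = $parallelfalcon  (last char: 'n')
  sorted[1] = alcon$parallelf  (last char: 'f')
  sorted[2] = allelfalcon$par  (last char: 'r')
  sorted[3] = arallelfalcon$p  (last char: 'p')
  sorted[4] = con$parallelfal  (last char: 'l')
  sorted[5] = elfalcon$parall  (last char: 'l')
  sorted[6] = falcon$parallel  (last char: 'l')
  sorted[7] = lcon$parallelfa  (last char: 'a')
  sorted[8] = lelfalcon$paral  (last char: 'l')
  sorted[9] = lfalcon$paralle  (last char: 'e')
  sorted[10] = llelfalcon$para  (last char: 'a')
  sorted[11] = n$parallelfalco  (last char: 'o')
  sorted[12] = on$parallelfalc  (last char: 'c')
  sorted[13] = parallelfalcon$  (last char: '$')
  sorted[14] = rallelfalcon$pa  (last char: 'a')
Last column: nfrplllaleaoc$a
Original string S is at sorted index 13

Answer: nfrplllaleaoc$a
13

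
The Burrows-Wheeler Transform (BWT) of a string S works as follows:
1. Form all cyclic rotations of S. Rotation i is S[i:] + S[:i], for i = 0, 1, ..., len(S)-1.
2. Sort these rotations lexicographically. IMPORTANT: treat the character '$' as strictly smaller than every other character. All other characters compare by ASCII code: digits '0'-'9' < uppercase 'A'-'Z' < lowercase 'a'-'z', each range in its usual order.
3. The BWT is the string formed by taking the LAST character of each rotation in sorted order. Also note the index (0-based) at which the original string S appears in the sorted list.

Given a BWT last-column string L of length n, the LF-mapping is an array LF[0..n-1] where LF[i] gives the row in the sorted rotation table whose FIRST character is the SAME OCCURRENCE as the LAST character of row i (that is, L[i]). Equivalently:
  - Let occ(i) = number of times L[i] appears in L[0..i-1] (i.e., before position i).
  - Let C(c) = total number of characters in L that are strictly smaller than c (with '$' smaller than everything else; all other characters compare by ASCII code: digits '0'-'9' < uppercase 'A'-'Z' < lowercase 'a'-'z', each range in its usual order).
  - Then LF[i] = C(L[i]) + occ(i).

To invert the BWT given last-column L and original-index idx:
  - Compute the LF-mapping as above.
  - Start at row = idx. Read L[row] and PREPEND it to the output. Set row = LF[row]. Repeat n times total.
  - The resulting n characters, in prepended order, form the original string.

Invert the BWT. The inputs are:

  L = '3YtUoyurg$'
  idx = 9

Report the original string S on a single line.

Answer: yogurtUY3$

Derivation:
LF mapping: 1 3 7 2 5 9 8 6 4 0
Walk LF starting at row 9, prepending L[row]:
  step 1: row=9, L[9]='$', prepend. Next row=LF[9]=0
  step 2: row=0, L[0]='3', prepend. Next row=LF[0]=1
  step 3: row=1, L[1]='Y', prepend. Next row=LF[1]=3
  step 4: row=3, L[3]='U', prepend. Next row=LF[3]=2
  step 5: row=2, L[2]='t', prepend. Next row=LF[2]=7
  step 6: row=7, L[7]='r', prepend. Next row=LF[7]=6
  step 7: row=6, L[6]='u', prepend. Next row=LF[6]=8
  step 8: row=8, L[8]='g', prepend. Next row=LF[8]=4
  step 9: row=4, L[4]='o', prepend. Next row=LF[4]=5
  step 10: row=5, L[5]='y', prepend. Next row=LF[5]=9
Reversed output: yogurtUY3$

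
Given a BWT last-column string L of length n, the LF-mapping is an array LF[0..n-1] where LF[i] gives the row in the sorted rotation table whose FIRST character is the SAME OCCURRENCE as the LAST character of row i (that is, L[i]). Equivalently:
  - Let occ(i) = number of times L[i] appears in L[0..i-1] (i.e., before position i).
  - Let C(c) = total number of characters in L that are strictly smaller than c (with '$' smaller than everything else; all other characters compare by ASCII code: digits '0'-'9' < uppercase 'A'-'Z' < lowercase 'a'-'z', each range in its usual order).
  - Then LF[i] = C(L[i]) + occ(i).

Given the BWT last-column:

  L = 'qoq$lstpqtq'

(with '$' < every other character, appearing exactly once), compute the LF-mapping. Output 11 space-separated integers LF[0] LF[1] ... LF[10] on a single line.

Char counts: '$':1, 'l':1, 'o':1, 'p':1, 'q':4, 's':1, 't':2
C (first-col start): C('$')=0, C('l')=1, C('o')=2, C('p')=3, C('q')=4, C('s')=8, C('t')=9
L[0]='q': occ=0, LF[0]=C('q')+0=4+0=4
L[1]='o': occ=0, LF[1]=C('o')+0=2+0=2
L[2]='q': occ=1, LF[2]=C('q')+1=4+1=5
L[3]='$': occ=0, LF[3]=C('$')+0=0+0=0
L[4]='l': occ=0, LF[4]=C('l')+0=1+0=1
L[5]='s': occ=0, LF[5]=C('s')+0=8+0=8
L[6]='t': occ=0, LF[6]=C('t')+0=9+0=9
L[7]='p': occ=0, LF[7]=C('p')+0=3+0=3
L[8]='q': occ=2, LF[8]=C('q')+2=4+2=6
L[9]='t': occ=1, LF[9]=C('t')+1=9+1=10
L[10]='q': occ=3, LF[10]=C('q')+3=4+3=7

Answer: 4 2 5 0 1 8 9 3 6 10 7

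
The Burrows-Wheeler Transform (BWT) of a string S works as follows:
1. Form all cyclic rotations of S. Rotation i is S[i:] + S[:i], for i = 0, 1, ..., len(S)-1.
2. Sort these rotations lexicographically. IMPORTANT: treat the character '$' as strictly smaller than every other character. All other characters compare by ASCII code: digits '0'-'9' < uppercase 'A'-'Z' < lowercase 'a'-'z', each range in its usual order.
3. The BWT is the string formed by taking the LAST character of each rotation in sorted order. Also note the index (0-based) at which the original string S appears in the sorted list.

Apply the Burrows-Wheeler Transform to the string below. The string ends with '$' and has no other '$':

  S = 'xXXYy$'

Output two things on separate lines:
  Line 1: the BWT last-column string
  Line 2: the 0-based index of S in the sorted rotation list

Answer: yxXX$Y
4

Derivation:
All 6 rotations (rotation i = S[i:]+S[:i]):
  rot[0] = xXXYy$
  rot[1] = XXYy$x
  rot[2] = XYy$xX
  rot[3] = Yy$xXX
  rot[4] = y$xXXY
  rot[5] = $xXXYy
Sorted (with $ < everything):
  sorted[0] = $xXXYy  (last char: 'y')
  sorted[1] = XXYy$x  (last char: 'x')
  sorted[2] = XYy$xX  (last char: 'X')
  sorted[3] = Yy$xXX  (last char: 'X')
  sorted[4] = xXXYy$  (last char: '$')
  sorted[5] = y$xXXY  (last char: 'Y')
Last column: yxXX$Y
Original string S is at sorted index 4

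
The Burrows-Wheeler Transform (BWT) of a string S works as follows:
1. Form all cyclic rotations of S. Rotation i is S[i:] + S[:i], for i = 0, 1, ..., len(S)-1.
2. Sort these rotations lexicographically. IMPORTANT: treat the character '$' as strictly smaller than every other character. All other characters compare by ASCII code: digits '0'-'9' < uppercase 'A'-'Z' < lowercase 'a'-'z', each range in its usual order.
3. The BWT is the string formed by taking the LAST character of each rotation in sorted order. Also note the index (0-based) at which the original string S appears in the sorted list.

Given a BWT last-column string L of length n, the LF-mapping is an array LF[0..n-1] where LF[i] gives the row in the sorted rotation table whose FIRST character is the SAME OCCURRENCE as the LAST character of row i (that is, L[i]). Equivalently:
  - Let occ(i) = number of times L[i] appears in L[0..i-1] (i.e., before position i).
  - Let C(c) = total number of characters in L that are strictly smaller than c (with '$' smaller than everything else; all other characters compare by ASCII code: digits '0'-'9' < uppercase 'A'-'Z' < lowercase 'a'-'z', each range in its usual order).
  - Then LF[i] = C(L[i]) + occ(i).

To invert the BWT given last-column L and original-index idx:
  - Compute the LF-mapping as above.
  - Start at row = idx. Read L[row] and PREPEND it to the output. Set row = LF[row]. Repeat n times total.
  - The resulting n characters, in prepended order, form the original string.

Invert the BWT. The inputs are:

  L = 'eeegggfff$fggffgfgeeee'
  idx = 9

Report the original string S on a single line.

LF mapping: 1 2 3 15 16 17 8 9 10 0 11 18 19 12 13 20 14 21 4 5 6 7
Walk LF starting at row 9, prepending L[row]:
  step 1: row=9, L[9]='$', prepend. Next row=LF[9]=0
  step 2: row=0, L[0]='e', prepend. Next row=LF[0]=1
  step 3: row=1, L[1]='e', prepend. Next row=LF[1]=2
  step 4: row=2, L[2]='e', prepend. Next row=LF[2]=3
  step 5: row=3, L[3]='g', prepend. Next row=LF[3]=15
  step 6: row=15, L[15]='g', prepend. Next row=LF[15]=20
  step 7: row=20, L[20]='e', prepend. Next row=LF[20]=6
  step 8: row=6, L[6]='f', prepend. Next row=LF[6]=8
  step 9: row=8, L[8]='f', prepend. Next row=LF[8]=10
  step 10: row=10, L[10]='f', prepend. Next row=LF[10]=11
  step 11: row=11, L[11]='g', prepend. Next row=LF[11]=18
  step 12: row=18, L[18]='e', prepend. Next row=LF[18]=4
  step 13: row=4, L[4]='g', prepend. Next row=LF[4]=16
  step 14: row=16, L[16]='f', prepend. Next row=LF[16]=14
  step 15: row=14, L[14]='f', prepend. Next row=LF[14]=13
  step 16: row=13, L[13]='f', prepend. Next row=LF[13]=12
  step 17: row=12, L[12]='g', prepend. Next row=LF[12]=19
  step 18: row=19, L[19]='e', prepend. Next row=LF[19]=5
  step 19: row=5, L[5]='g', prepend. Next row=LF[5]=17
  step 20: row=17, L[17]='g', prepend. Next row=LF[17]=21
  step 21: row=21, L[21]='e', prepend. Next row=LF[21]=7
  step 22: row=7, L[7]='f', prepend. Next row=LF[7]=9
Reversed output: feggegfffgegfffeggeee$

Answer: feggegfffgegfffeggeee$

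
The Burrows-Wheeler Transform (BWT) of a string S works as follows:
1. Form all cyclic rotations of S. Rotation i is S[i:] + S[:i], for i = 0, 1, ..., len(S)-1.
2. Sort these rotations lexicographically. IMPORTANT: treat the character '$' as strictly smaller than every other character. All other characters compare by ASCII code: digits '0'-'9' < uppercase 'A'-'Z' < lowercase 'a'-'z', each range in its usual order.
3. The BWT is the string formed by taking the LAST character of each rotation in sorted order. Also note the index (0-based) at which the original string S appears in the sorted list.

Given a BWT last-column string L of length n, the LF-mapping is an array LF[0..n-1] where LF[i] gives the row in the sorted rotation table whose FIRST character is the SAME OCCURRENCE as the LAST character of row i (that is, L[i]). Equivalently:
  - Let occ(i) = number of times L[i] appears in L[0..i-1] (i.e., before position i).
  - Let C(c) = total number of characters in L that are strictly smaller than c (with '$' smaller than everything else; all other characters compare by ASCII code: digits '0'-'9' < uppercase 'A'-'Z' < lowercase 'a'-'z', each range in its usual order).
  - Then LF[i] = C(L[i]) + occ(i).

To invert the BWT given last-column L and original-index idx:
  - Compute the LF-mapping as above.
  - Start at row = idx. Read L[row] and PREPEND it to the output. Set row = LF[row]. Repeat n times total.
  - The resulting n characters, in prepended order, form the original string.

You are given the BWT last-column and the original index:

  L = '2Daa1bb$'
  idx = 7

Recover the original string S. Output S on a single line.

Answer: bbaD1a2$

Derivation:
LF mapping: 2 3 4 5 1 6 7 0
Walk LF starting at row 7, prepending L[row]:
  step 1: row=7, L[7]='$', prepend. Next row=LF[7]=0
  step 2: row=0, L[0]='2', prepend. Next row=LF[0]=2
  step 3: row=2, L[2]='a', prepend. Next row=LF[2]=4
  step 4: row=4, L[4]='1', prepend. Next row=LF[4]=1
  step 5: row=1, L[1]='D', prepend. Next row=LF[1]=3
  step 6: row=3, L[3]='a', prepend. Next row=LF[3]=5
  step 7: row=5, L[5]='b', prepend. Next row=LF[5]=6
  step 8: row=6, L[6]='b', prepend. Next row=LF[6]=7
Reversed output: bbaD1a2$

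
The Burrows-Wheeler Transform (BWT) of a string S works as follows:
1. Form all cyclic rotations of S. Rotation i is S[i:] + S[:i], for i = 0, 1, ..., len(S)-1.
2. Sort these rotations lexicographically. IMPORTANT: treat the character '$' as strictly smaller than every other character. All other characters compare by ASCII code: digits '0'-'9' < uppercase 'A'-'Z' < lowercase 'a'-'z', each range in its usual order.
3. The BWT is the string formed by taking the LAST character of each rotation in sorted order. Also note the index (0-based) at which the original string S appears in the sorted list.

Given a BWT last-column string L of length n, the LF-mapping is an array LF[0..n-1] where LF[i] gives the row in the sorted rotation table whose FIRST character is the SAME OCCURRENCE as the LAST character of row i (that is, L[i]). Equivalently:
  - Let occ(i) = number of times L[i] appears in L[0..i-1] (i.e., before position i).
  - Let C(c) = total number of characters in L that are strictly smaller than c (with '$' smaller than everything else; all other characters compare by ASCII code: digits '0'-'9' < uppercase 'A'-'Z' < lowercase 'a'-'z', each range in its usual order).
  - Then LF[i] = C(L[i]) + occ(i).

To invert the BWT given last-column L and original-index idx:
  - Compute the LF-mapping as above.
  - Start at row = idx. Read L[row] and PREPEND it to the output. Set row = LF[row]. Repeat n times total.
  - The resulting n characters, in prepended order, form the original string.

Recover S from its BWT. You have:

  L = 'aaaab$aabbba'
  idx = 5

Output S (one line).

LF mapping: 1 2 3 4 8 0 5 6 9 10 11 7
Walk LF starting at row 5, prepending L[row]:
  step 1: row=5, L[5]='$', prepend. Next row=LF[5]=0
  step 2: row=0, L[0]='a', prepend. Next row=LF[0]=1
  step 3: row=1, L[1]='a', prepend. Next row=LF[1]=2
  step 4: row=2, L[2]='a', prepend. Next row=LF[2]=3
  step 5: row=3, L[3]='a', prepend. Next row=LF[3]=4
  step 6: row=4, L[4]='b', prepend. Next row=LF[4]=8
  step 7: row=8, L[8]='b', prepend. Next row=LF[8]=9
  step 8: row=9, L[9]='b', prepend. Next row=LF[9]=10
  step 9: row=10, L[10]='b', prepend. Next row=LF[10]=11
  step 10: row=11, L[11]='a', prepend. Next row=LF[11]=7
  step 11: row=7, L[7]='a', prepend. Next row=LF[7]=6
  step 12: row=6, L[6]='a', prepend. Next row=LF[6]=5
Reversed output: aaabbbbaaaa$

Answer: aaabbbbaaaa$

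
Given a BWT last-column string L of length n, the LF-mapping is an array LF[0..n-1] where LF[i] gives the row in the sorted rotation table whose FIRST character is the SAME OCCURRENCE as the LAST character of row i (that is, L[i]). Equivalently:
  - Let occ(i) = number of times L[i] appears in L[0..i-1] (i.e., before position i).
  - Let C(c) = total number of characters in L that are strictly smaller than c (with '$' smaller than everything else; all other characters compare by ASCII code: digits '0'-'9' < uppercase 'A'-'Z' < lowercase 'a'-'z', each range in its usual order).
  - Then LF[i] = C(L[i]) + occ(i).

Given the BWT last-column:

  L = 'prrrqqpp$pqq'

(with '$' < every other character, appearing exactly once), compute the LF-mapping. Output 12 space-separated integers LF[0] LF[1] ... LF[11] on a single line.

Answer: 1 9 10 11 5 6 2 3 0 4 7 8

Derivation:
Char counts: '$':1, 'p':4, 'q':4, 'r':3
C (first-col start): C('$')=0, C('p')=1, C('q')=5, C('r')=9
L[0]='p': occ=0, LF[0]=C('p')+0=1+0=1
L[1]='r': occ=0, LF[1]=C('r')+0=9+0=9
L[2]='r': occ=1, LF[2]=C('r')+1=9+1=10
L[3]='r': occ=2, LF[3]=C('r')+2=9+2=11
L[4]='q': occ=0, LF[4]=C('q')+0=5+0=5
L[5]='q': occ=1, LF[5]=C('q')+1=5+1=6
L[6]='p': occ=1, LF[6]=C('p')+1=1+1=2
L[7]='p': occ=2, LF[7]=C('p')+2=1+2=3
L[8]='$': occ=0, LF[8]=C('$')+0=0+0=0
L[9]='p': occ=3, LF[9]=C('p')+3=1+3=4
L[10]='q': occ=2, LF[10]=C('q')+2=5+2=7
L[11]='q': occ=3, LF[11]=C('q')+3=5+3=8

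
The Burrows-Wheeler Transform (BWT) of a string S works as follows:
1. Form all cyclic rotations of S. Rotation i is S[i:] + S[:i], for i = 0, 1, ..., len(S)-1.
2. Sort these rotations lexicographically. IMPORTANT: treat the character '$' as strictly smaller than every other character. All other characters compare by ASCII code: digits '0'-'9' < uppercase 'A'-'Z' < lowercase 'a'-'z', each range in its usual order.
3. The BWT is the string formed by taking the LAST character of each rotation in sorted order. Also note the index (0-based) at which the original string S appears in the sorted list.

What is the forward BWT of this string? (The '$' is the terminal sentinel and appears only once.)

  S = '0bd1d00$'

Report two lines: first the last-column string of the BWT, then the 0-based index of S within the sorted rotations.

All 8 rotations (rotation i = S[i:]+S[:i]):
  rot[0] = 0bd1d00$
  rot[1] = bd1d00$0
  rot[2] = d1d00$0b
  rot[3] = 1d00$0bd
  rot[4] = d00$0bd1
  rot[5] = 00$0bd1d
  rot[6] = 0$0bd1d0
  rot[7] = $0bd1d00
Sorted (with $ < everything):
  sorted[0] = $0bd1d00  (last char: '0')
  sorted[1] = 0$0bd1d0  (last char: '0')
  sorted[2] = 00$0bd1d  (last char: 'd')
  sorted[3] = 0bd1d00$  (last char: '$')
  sorted[4] = 1d00$0bd  (last char: 'd')
  sorted[5] = bd1d00$0  (last char: '0')
  sorted[6] = d00$0bd1  (last char: '1')
  sorted[7] = d1d00$0b  (last char: 'b')
Last column: 00d$d01b
Original string S is at sorted index 3

Answer: 00d$d01b
3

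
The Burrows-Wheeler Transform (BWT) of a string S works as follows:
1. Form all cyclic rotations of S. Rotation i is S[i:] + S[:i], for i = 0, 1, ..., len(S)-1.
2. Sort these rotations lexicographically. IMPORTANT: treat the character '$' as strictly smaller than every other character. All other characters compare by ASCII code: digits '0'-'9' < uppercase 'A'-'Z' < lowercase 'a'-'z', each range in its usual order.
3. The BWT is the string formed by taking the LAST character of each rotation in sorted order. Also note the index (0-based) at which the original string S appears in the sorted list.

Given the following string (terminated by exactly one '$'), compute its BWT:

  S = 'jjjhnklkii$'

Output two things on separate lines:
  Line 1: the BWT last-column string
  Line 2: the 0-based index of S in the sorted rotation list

All 11 rotations (rotation i = S[i:]+S[:i]):
  rot[0] = jjjhnklkii$
  rot[1] = jjhnklkii$j
  rot[2] = jhnklkii$jj
  rot[3] = hnklkii$jjj
  rot[4] = nklkii$jjjh
  rot[5] = klkii$jjjhn
  rot[6] = lkii$jjjhnk
  rot[7] = kii$jjjhnkl
  rot[8] = ii$jjjhnklk
  rot[9] = i$jjjhnklki
  rot[10] = $jjjhnklkii
Sorted (with $ < everything):
  sorted[0] = $jjjhnklkii  (last char: 'i')
  sorted[1] = hnklkii$jjj  (last char: 'j')
  sorted[2] = i$jjjhnklki  (last char: 'i')
  sorted[3] = ii$jjjhnklk  (last char: 'k')
  sorted[4] = jhnklkii$jj  (last char: 'j')
  sorted[5] = jjhnklkii$j  (last char: 'j')
  sorted[6] = jjjhnklkii$  (last char: '$')
  sorted[7] = kii$jjjhnkl  (last char: 'l')
  sorted[8] = klkii$jjjhn  (last char: 'n')
  sorted[9] = lkii$jjjhnk  (last char: 'k')
  sorted[10] = nklkii$jjjh  (last char: 'h')
Last column: ijikjj$lnkh
Original string S is at sorted index 6

Answer: ijikjj$lnkh
6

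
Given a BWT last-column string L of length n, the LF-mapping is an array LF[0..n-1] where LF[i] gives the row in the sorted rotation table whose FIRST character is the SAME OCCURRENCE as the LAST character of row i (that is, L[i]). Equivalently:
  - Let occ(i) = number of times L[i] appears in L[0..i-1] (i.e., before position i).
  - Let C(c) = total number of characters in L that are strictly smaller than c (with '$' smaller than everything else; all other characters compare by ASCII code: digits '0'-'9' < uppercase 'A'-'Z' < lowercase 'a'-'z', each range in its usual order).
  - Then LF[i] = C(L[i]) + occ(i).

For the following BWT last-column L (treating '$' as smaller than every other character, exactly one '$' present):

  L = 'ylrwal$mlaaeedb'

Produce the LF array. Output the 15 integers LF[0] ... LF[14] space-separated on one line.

Char counts: '$':1, 'a':3, 'b':1, 'd':1, 'e':2, 'l':3, 'm':1, 'r':1, 'w':1, 'y':1
C (first-col start): C('$')=0, C('a')=1, C('b')=4, C('d')=5, C('e')=6, C('l')=8, C('m')=11, C('r')=12, C('w')=13, C('y')=14
L[0]='y': occ=0, LF[0]=C('y')+0=14+0=14
L[1]='l': occ=0, LF[1]=C('l')+0=8+0=8
L[2]='r': occ=0, LF[2]=C('r')+0=12+0=12
L[3]='w': occ=0, LF[3]=C('w')+0=13+0=13
L[4]='a': occ=0, LF[4]=C('a')+0=1+0=1
L[5]='l': occ=1, LF[5]=C('l')+1=8+1=9
L[6]='$': occ=0, LF[6]=C('$')+0=0+0=0
L[7]='m': occ=0, LF[7]=C('m')+0=11+0=11
L[8]='l': occ=2, LF[8]=C('l')+2=8+2=10
L[9]='a': occ=1, LF[9]=C('a')+1=1+1=2
L[10]='a': occ=2, LF[10]=C('a')+2=1+2=3
L[11]='e': occ=0, LF[11]=C('e')+0=6+0=6
L[12]='e': occ=1, LF[12]=C('e')+1=6+1=7
L[13]='d': occ=0, LF[13]=C('d')+0=5+0=5
L[14]='b': occ=0, LF[14]=C('b')+0=4+0=4

Answer: 14 8 12 13 1 9 0 11 10 2 3 6 7 5 4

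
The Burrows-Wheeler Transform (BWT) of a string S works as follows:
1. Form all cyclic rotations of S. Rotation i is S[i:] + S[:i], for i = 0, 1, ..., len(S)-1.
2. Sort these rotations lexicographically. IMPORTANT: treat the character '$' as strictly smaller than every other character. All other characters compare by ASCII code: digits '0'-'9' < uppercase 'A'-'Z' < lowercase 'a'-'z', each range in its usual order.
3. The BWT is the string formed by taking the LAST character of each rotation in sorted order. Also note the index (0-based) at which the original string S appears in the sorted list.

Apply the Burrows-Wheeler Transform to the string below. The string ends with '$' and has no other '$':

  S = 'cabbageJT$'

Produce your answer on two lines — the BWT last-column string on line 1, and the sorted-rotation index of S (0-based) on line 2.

Answer: TeJcbba$ga
7

Derivation:
All 10 rotations (rotation i = S[i:]+S[:i]):
  rot[0] = cabbageJT$
  rot[1] = abbageJT$c
  rot[2] = bbageJT$ca
  rot[3] = bageJT$cab
  rot[4] = ageJT$cabb
  rot[5] = geJT$cabba
  rot[6] = eJT$cabbag
  rot[7] = JT$cabbage
  rot[8] = T$cabbageJ
  rot[9] = $cabbageJT
Sorted (with $ < everything):
  sorted[0] = $cabbageJT  (last char: 'T')
  sorted[1] = JT$cabbage  (last char: 'e')
  sorted[2] = T$cabbageJ  (last char: 'J')
  sorted[3] = abbageJT$c  (last char: 'c')
  sorted[4] = ageJT$cabb  (last char: 'b')
  sorted[5] = bageJT$cab  (last char: 'b')
  sorted[6] = bbageJT$ca  (last char: 'a')
  sorted[7] = cabbageJT$  (last char: '$')
  sorted[8] = eJT$cabbag  (last char: 'g')
  sorted[9] = geJT$cabba  (last char: 'a')
Last column: TeJcbba$ga
Original string S is at sorted index 7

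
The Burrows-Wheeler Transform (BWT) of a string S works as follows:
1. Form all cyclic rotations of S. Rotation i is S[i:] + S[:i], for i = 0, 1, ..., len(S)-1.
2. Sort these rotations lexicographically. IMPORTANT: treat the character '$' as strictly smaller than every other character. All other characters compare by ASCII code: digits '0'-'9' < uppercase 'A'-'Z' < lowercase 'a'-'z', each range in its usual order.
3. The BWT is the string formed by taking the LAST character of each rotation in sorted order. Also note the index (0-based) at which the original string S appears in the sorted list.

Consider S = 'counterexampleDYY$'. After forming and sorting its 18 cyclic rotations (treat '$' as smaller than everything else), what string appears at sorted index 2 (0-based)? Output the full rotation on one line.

Answer: Y$counterexampleDY

Derivation:
All 18 rotations (rotation i = S[i:]+S[:i]):
  rot[0] = counterexampleDYY$
  rot[1] = ounterexampleDYY$c
  rot[2] = unterexampleDYY$co
  rot[3] = nterexampleDYY$cou
  rot[4] = terexampleDYY$coun
  rot[5] = erexampleDYY$count
  rot[6] = rexampleDYY$counte
  rot[7] = exampleDYY$counter
  rot[8] = xampleDYY$countere
  rot[9] = ampleDYY$counterex
  rot[10] = mpleDYY$counterexa
  rot[11] = pleDYY$counterexam
  rot[12] = leDYY$counterexamp
  rot[13] = eDYY$counterexampl
  rot[14] = DYY$counterexample
  rot[15] = YY$counterexampleD
  rot[16] = Y$counterexampleDY
  rot[17] = $counterexampleDYY
Sorted (with $ < everything):
  sorted[0] = $counterexampleDYY
  sorted[1] = DYY$counterexample
  sorted[2] = Y$counterexampleDY
  sorted[3] = YY$counterexampleD
  sorted[4] = ampleDYY$counterex
  sorted[5] = counterexampleDYY$
  sorted[6] = eDYY$counterexampl
  sorted[7] = erexampleDYY$count
  sorted[8] = exampleDYY$counter
  sorted[9] = leDYY$counterexamp
  sorted[10] = mpleDYY$counterexa
  sorted[11] = nterexampleDYY$cou
  sorted[12] = ounterexampleDYY$c
  sorted[13] = pleDYY$counterexam
  sorted[14] = rexampleDYY$counte
  sorted[15] = terexampleDYY$coun
  sorted[16] = unterexampleDYY$co
  sorted[17] = xampleDYY$countere
sorted[2] = Y$counterexampleDY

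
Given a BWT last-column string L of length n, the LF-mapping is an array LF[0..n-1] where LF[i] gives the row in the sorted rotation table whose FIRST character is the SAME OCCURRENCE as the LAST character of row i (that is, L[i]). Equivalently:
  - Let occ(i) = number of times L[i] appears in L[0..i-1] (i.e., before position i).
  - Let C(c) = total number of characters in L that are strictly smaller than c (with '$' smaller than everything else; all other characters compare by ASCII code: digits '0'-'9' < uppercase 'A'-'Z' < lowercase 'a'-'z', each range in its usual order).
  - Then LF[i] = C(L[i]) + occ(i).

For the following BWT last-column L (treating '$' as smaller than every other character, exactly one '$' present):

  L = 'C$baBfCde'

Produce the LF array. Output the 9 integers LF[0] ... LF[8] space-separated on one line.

Answer: 2 0 5 4 1 8 3 6 7

Derivation:
Char counts: '$':1, 'B':1, 'C':2, 'a':1, 'b':1, 'd':1, 'e':1, 'f':1
C (first-col start): C('$')=0, C('B')=1, C('C')=2, C('a')=4, C('b')=5, C('d')=6, C('e')=7, C('f')=8
L[0]='C': occ=0, LF[0]=C('C')+0=2+0=2
L[1]='$': occ=0, LF[1]=C('$')+0=0+0=0
L[2]='b': occ=0, LF[2]=C('b')+0=5+0=5
L[3]='a': occ=0, LF[3]=C('a')+0=4+0=4
L[4]='B': occ=0, LF[4]=C('B')+0=1+0=1
L[5]='f': occ=0, LF[5]=C('f')+0=8+0=8
L[6]='C': occ=1, LF[6]=C('C')+1=2+1=3
L[7]='d': occ=0, LF[7]=C('d')+0=6+0=6
L[8]='e': occ=0, LF[8]=C('e')+0=7+0=7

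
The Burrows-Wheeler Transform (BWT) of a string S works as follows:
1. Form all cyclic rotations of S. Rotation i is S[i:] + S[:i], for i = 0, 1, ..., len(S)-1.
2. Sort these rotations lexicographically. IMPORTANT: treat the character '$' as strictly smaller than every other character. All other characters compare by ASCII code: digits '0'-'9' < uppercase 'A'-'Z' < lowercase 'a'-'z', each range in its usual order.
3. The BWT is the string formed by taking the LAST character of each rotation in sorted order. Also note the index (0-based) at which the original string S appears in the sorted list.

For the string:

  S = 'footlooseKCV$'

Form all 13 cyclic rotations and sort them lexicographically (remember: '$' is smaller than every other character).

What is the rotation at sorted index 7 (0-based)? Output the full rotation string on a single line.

Answer: ooseKCV$footl

Derivation:
All 13 rotations (rotation i = S[i:]+S[:i]):
  rot[0] = footlooseKCV$
  rot[1] = ootlooseKCV$f
  rot[2] = otlooseKCV$fo
  rot[3] = tlooseKCV$foo
  rot[4] = looseKCV$foot
  rot[5] = ooseKCV$footl
  rot[6] = oseKCV$footlo
  rot[7] = seKCV$footloo
  rot[8] = eKCV$footloos
  rot[9] = KCV$footloose
  rot[10] = CV$footlooseK
  rot[11] = V$footlooseKC
  rot[12] = $footlooseKCV
Sorted (with $ < everything):
  sorted[0] = $footlooseKCV
  sorted[1] = CV$footlooseK
  sorted[2] = KCV$footloose
  sorted[3] = V$footlooseKC
  sorted[4] = eKCV$footloos
  sorted[5] = footlooseKCV$
  sorted[6] = looseKCV$foot
  sorted[7] = ooseKCV$footl
  sorted[8] = ootlooseKCV$f
  sorted[9] = oseKCV$footlo
  sorted[10] = otlooseKCV$fo
  sorted[11] = seKCV$footloo
  sorted[12] = tlooseKCV$foo
sorted[7] = ooseKCV$footl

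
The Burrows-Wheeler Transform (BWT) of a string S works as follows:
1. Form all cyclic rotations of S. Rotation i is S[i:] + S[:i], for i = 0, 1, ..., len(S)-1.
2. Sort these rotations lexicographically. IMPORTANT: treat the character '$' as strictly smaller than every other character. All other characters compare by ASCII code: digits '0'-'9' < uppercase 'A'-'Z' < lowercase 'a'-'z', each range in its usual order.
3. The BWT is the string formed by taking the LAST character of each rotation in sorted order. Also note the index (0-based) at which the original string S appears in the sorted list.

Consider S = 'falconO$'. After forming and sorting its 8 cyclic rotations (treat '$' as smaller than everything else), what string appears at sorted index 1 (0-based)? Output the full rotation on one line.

All 8 rotations (rotation i = S[i:]+S[:i]):
  rot[0] = falconO$
  rot[1] = alconO$f
  rot[2] = lconO$fa
  rot[3] = conO$fal
  rot[4] = onO$falc
  rot[5] = nO$falco
  rot[6] = O$falcon
  rot[7] = $falconO
Sorted (with $ < everything):
  sorted[0] = $falconO
  sorted[1] = O$falcon
  sorted[2] = alconO$f
  sorted[3] = conO$fal
  sorted[4] = falconO$
  sorted[5] = lconO$fa
  sorted[6] = nO$falco
  sorted[7] = onO$falc
sorted[1] = O$falcon

Answer: O$falcon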